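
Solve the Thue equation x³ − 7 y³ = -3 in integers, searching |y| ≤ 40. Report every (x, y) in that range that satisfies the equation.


The equation is x³ - 7y³ = -3. For fixed y, x³ = 7·y³ − 3, so a solution requires the RHS to be a perfect cube.
Strategy: iterate y from -40 to 40, compute RHS = 7·y³ − 3, and check whether it is a (positive or negative) perfect cube.
Check small values of y:
  y = 0: RHS = -3 is not a perfect cube.
  y = 1: RHS = 4 is not a perfect cube.
  y = -1: RHS = -10 is not a perfect cube.
  y = 2: RHS = 53 is not a perfect cube.
  y = -2: RHS = -59 is not a perfect cube.
  y = 3: RHS = 186 is not a perfect cube.
  y = -3: RHS = -192 is not a perfect cube.
Continuing the search up to |y| = 40 finds no solutions either.
No (x, y) in the scanned range satisfies the equation.

No integer solutions with |y| ≤ 40.


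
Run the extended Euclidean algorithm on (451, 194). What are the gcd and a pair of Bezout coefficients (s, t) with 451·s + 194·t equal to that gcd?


Euclidean algorithm on (451, 194) — divide until remainder is 0:
  451 = 2 · 194 + 63
  194 = 3 · 63 + 5
  63 = 12 · 5 + 3
  5 = 1 · 3 + 2
  3 = 1 · 2 + 1
  2 = 2 · 1 + 0
gcd(451, 194) = 1.
Track Bezout coefficients alongside the remainders: start with r₀ = 451 = a·1 + b·0 (s = 1, t = 0) and r₁ = 194 = a·0 + b·1 (s = 0, t = 1); each new remainder r_{k+1} = r_{k-1} − q_k·r_k inherits s_{k+1} = s_{k-1} − q_k·s_k, t_{k+1} = t_{k-1} − q_k·t_k, so r_k = a·s_k + b·t_k at every step:
  q = 2: r = 63, s = 1 − 2·0 = 1, t = 0 − 2·1 = -2  (check: 451·1 + 194·(-2) = 63)
  q = 3: r = 5, s = 0 − 3·1 = -3, t = 1 − 3·(-2) = 7  (check: 451·(-3) + 194·7 = 5)
  q = 12: r = 3, s = 1 − 12·(-3) = 37, t = -2 − 12·7 = -86  (check: 451·37 + 194·(-86) = 3)
  q = 1: r = 2, s = -3 − 1·37 = -40, t = 7 − 1·(-86) = 93  (check: 451·(-40) + 194·93 = 2)
  q = 1: r = 1, s = 37 − 1·(-40) = 77, t = -86 − 1·93 = -179  (check: 451·77 + 194·(-179) = 1)
The row with r = 1 (the gcd) gives the Bezout coefficients s = 77, t = -179.
Result: 451 · (77) + 194 · (-179) = 1.

gcd(451, 194) = 1; s = 77, t = -179 (check: 451·77 + 194·(-179) = 1).


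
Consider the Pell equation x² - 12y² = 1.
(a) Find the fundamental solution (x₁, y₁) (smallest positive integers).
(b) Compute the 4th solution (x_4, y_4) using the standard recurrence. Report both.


Step 1: Find the fundamental solution (x₁, y₁) of x² - 12y² = 1.
  Expand √12 as a continued fraction. a₀ = ⌊√12⌋ = 3; iterate m_{k+1} = d_k·a_k − m_k, d_{k+1} = (12 − m_{k+1}²)/d_k, a_{k+1} = ⌊(a₀ + m_{k+1})/d_{k+1}⌋ (starting m₀ = 0, d₀ = 1), with convergents p_k = a_k·p_{k-1} + p_{k-2}, q_k = a_k·q_{k-1} + q_{k-2} (p₋₁ = 1, q₋₁ = 0):
  k = 0: a₀ = 3; p₀/q₀ = 3/1; p₀² − 12·q₀² = 9 − 12 = -3.
  k = 1: m = 3, d = 3, a = ⌊(3 + 3)/3⌋ = 2; p/q = (2·3 + 1)/(2·1 + 0) = 7/2; p² − 12·q² = 49 − 48 = 1.
  The first convergent with p² − 12·q² = 1 gives the fundamental solution (x₁, y₁) = (7, 2).
Step 2: Apply the recurrence (x_{n+1}, y_{n+1}) = (x₁x_n + 12y₁y_n, x₁y_n + y₁x_n) repeatedly.
  From (x_1, y_1) = (7, 2): x_2 = 7·7 + 12·2·2 = 97; y_2 = 7·2 + 2·7 = 28.
  From (x_2, y_2) = (97, 28): x_3 = 7·97 + 12·2·28 = 1351; y_3 = 7·28 + 2·97 = 390.
  From (x_3, y_3) = (1351, 390): x_4 = 7·1351 + 12·2·390 = 18817; y_4 = 7·390 + 2·1351 = 5432.
Step 3: Verify x_4² - 12·y_4² = 354079489 - 354079488 = 1 (should be 1). ✓

(x_1, y_1) = (7, 2); (x_4, y_4) = (18817, 5432).


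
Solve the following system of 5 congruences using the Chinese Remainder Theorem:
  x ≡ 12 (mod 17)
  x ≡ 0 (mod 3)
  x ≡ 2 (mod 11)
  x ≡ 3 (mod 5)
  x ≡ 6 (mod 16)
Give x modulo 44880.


Product of moduli M = 17 · 3 · 11 · 5 · 16 = 44880.
Merge one congruence at a time:
  Start: x ≡ 12 (mod 17).
  Combine with x ≡ 0 (mod 3); new modulus lcm = 51.
    Write x = 12 + 17·t and substitute into x ≡ 0 (mod 3): 17·t ≡ 0 − 12 = -12 (mod 3).
    Reduce coefficients mod 3: 2·t ≡ 0 (mod 3).
    The inverse of 2 mod 3 is 2 (since 2·2 = 4 = 1·3 + 1), so t ≡ 2·0 = 0 ≡ 0 (mod 3).
    Then x = 12 + 17·0 = 12, valid modulo lcm(17, 3) = 51: x ≡ 12 (mod 51).
  Combine with x ≡ 2 (mod 11); new modulus lcm = 561.
    Write x = 12 + 51·t and substitute into x ≡ 2 (mod 11): 51·t ≡ 2 − 12 = -10 (mod 11).
    Reduce coefficients mod 11: 7·t ≡ 1 (mod 11).
    The inverse of 7 mod 11 is 8 (since 7·8 = 56 = 5·11 + 1), so t ≡ 8·1 = 8 ≡ 8 (mod 11).
    Then x = 12 + 51·8 = 420, valid modulo lcm(51, 11) = 561: x ≡ 420 (mod 561).
  Combine with x ≡ 3 (mod 5); new modulus lcm = 2805.
    Write x = 420 + 561·t and substitute into x ≡ 3 (mod 5): 561·t ≡ 3 − 420 = -417 (mod 5).
    Reduce coefficients mod 5: 1·t ≡ 3 (mod 5).
    So t ≡ 3 (mod 5).
    Then x = 420 + 561·3 = 2103, valid modulo lcm(561, 5) = 2805: x ≡ 2103 (mod 2805).
  Combine with x ≡ 6 (mod 16); new modulus lcm = 44880.
    Write x = 2103 + 2805·t and substitute into x ≡ 6 (mod 16): 2805·t ≡ 6 − 2103 = -2097 (mod 16).
    Reduce coefficients mod 16: 5·t ≡ 15 (mod 16).
    The inverse of 5 mod 16 is 13 (since 5·13 = 65 = 4·16 + 1), so t ≡ 13·15 = 195 ≡ 3 (mod 16).
    Then x = 2103 + 2805·3 = 10518, valid modulo lcm(2805, 16) = 44880: x ≡ 10518 (mod 44880).
Verify against each original: 10518 mod 17 = 12, 10518 mod 3 = 0, 10518 mod 11 = 2, 10518 mod 5 = 3, 10518 mod 16 = 6.

x ≡ 10518 (mod 44880).


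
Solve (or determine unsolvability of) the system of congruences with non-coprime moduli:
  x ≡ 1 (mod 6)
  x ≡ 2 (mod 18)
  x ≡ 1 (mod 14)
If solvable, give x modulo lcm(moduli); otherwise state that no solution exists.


Moduli 6, 18, 14 are not pairwise coprime, so CRT works modulo lcm(m_i) when all pairwise compatibility conditions hold.
Pairwise compatibility: gcd(m_i, m_j) must divide a_i - a_j for every pair.
Merge one congruence at a time:
  Start: x ≡ 1 (mod 6).
  Combine with x ≡ 2 (mod 18): gcd(6, 18) = 6, and 2 - 1 = 1 is NOT divisible by 6.
    ⇒ system is inconsistent (no integer solution).

No solution (the system is inconsistent).


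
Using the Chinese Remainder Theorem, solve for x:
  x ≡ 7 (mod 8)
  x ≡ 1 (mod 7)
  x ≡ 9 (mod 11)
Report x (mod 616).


Moduli 8, 7, 11 are pairwise coprime; by CRT there is a unique solution modulo M = 8 · 7 · 11 = 616.
Solve pairwise, accumulating the modulus:
  Start with x ≡ 7 (mod 8).
  Combine with x ≡ 1 (mod 7): since gcd(8, 7) = 1, we get a unique residue mod 56.
    Write x = 7 + 8·t and substitute into x ≡ 1 (mod 7): 8·t ≡ 1 − 7 = -6 (mod 7).
    Reduce coefficients mod 7: 1·t ≡ 1 (mod 7).
    So t ≡ 1 (mod 7).
    Then x = 7 + 8·1 = 15, valid modulo lcm(8, 7) = 56: x ≡ 15 (mod 56).
  Combine with x ≡ 9 (mod 11): since gcd(56, 11) = 1, we get a unique residue mod 616.
    Write x = 15 + 56·t and substitute into x ≡ 9 (mod 11): 56·t ≡ 9 − 15 = -6 (mod 11).
    Reduce coefficients mod 11: 1·t ≡ 5 (mod 11).
    So t ≡ 5 (mod 11).
    Then x = 15 + 56·5 = 295, valid modulo lcm(56, 11) = 616: x ≡ 295 (mod 616).
Verify: 295 mod 8 = 7 ✓, 295 mod 7 = 1 ✓, 295 mod 11 = 9 ✓.

x ≡ 295 (mod 616).


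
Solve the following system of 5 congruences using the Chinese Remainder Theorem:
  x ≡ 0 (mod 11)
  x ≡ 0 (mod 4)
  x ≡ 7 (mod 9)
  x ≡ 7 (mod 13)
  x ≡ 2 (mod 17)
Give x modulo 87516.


Product of moduli M = 11 · 4 · 9 · 13 · 17 = 87516.
Merge one congruence at a time:
  Start: x ≡ 0 (mod 11).
  Combine with x ≡ 0 (mod 4); new modulus lcm = 44.
    Write x = 0 + 11·t and substitute into x ≡ 0 (mod 4): 11·t ≡ 0 − 0 = 0 (mod 4).
    Reduce coefficients mod 4: 3·t ≡ 0 (mod 4).
    The inverse of 3 mod 4 is 3 (since 3·3 = 9 = 2·4 + 1), so t ≡ 3·0 = 0 ≡ 0 (mod 4).
    Then x = 0 + 11·0 = 0, valid modulo lcm(11, 4) = 44: x ≡ 0 (mod 44).
  Combine with x ≡ 7 (mod 9); new modulus lcm = 396.
    Write x = 0 + 44·t and substitute into x ≡ 7 (mod 9): 44·t ≡ 7 − 0 = 7 (mod 9).
    Reduce coefficients mod 9: 8·t ≡ 7 (mod 9).
    The inverse of 8 mod 9 is 8 (since 8·8 = 64 = 7·9 + 1), so t ≡ 8·7 = 56 ≡ 2 (mod 9).
    Then x = 0 + 44·2 = 88, valid modulo lcm(44, 9) = 396: x ≡ 88 (mod 396).
  Combine with x ≡ 7 (mod 13); new modulus lcm = 5148.
    Write x = 88 + 396·t and substitute into x ≡ 7 (mod 13): 396·t ≡ 7 − 88 = -81 (mod 13).
    Reduce coefficients mod 13: 6·t ≡ 10 (mod 13).
    The inverse of 6 mod 13 is 11 (since 6·11 = 66 = 5·13 + 1), so t ≡ 11·10 = 110 ≡ 6 (mod 13).
    Then x = 88 + 396·6 = 2464, valid modulo lcm(396, 13) = 5148: x ≡ 2464 (mod 5148).
  Combine with x ≡ 2 (mod 17); new modulus lcm = 87516.
    Write x = 2464 + 5148·t and substitute into x ≡ 2 (mod 17): 5148·t ≡ 2 − 2464 = -2462 (mod 17).
    Reduce coefficients mod 17: 14·t ≡ 3 (mod 17).
    The inverse of 14 mod 17 is 11 (since 14·11 = 154 = 9·17 + 1), so t ≡ 11·3 = 33 ≡ 16 (mod 17).
    Then x = 2464 + 5148·16 = 84832, valid modulo lcm(5148, 17) = 87516: x ≡ 84832 (mod 87516).
Verify against each original: 84832 mod 11 = 0, 84832 mod 4 = 0, 84832 mod 9 = 7, 84832 mod 13 = 7, 84832 mod 17 = 2.

x ≡ 84832 (mod 87516).


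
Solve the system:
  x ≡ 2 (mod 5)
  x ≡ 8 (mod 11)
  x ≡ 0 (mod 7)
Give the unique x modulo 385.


Moduli 5, 11, 7 are pairwise coprime; by CRT there is a unique solution modulo M = 5 · 11 · 7 = 385.
Solve pairwise, accumulating the modulus:
  Start with x ≡ 2 (mod 5).
  Combine with x ≡ 8 (mod 11): since gcd(5, 11) = 1, we get a unique residue mod 55.
    Write x = 2 + 5·t and substitute into x ≡ 8 (mod 11): 5·t ≡ 8 − 2 = 6 (mod 11).
    The inverse of 5 mod 11 is 9 (since 5·9 = 45 = 4·11 + 1), so t ≡ 9·6 = 54 ≡ 10 (mod 11).
    Then x = 2 + 5·10 = 52, valid modulo lcm(5, 11) = 55: x ≡ 52 (mod 55).
  Combine with x ≡ 0 (mod 7): since gcd(55, 7) = 1, we get a unique residue mod 385.
    Write x = 52 + 55·t and substitute into x ≡ 0 (mod 7): 55·t ≡ 0 − 52 = -52 (mod 7).
    Reduce coefficients mod 7: 6·t ≡ 4 (mod 7).
    The inverse of 6 mod 7 is 6 (since 6·6 = 36 = 5·7 + 1), so t ≡ 6·4 = 24 ≡ 3 (mod 7).
    Then x = 52 + 55·3 = 217, valid modulo lcm(55, 7) = 385: x ≡ 217 (mod 385).
Verify: 217 mod 5 = 2 ✓, 217 mod 11 = 8 ✓, 217 mod 7 = 0 ✓.

x ≡ 217 (mod 385).


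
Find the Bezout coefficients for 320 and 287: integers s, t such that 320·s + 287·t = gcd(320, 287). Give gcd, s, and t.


Euclidean algorithm on (320, 287) — divide until remainder is 0:
  320 = 1 · 287 + 33
  287 = 8 · 33 + 23
  33 = 1 · 23 + 10
  23 = 2 · 10 + 3
  10 = 3 · 3 + 1
  3 = 3 · 1 + 0
gcd(320, 287) = 1.
Track Bezout coefficients alongside the remainders: start with r₀ = 320 = a·1 + b·0 (s = 1, t = 0) and r₁ = 287 = a·0 + b·1 (s = 0, t = 1); each new remainder r_{k+1} = r_{k-1} − q_k·r_k inherits s_{k+1} = s_{k-1} − q_k·s_k, t_{k+1} = t_{k-1} − q_k·t_k, so r_k = a·s_k + b·t_k at every step:
  q = 1: r = 33, s = 1 − 1·0 = 1, t = 0 − 1·1 = -1  (check: 320·1 + 287·(-1) = 33)
  q = 8: r = 23, s = 0 − 8·1 = -8, t = 1 − 8·(-1) = 9  (check: 320·(-8) + 287·9 = 23)
  q = 1: r = 10, s = 1 − 1·(-8) = 9, t = -1 − 1·9 = -10  (check: 320·9 + 287·(-10) = 10)
  q = 2: r = 3, s = -8 − 2·9 = -26, t = 9 − 2·(-10) = 29  (check: 320·(-26) + 287·29 = 3)
  q = 3: r = 1, s = 9 − 3·(-26) = 87, t = -10 − 3·29 = -97  (check: 320·87 + 287·(-97) = 1)
The row with r = 1 (the gcd) gives the Bezout coefficients s = 87, t = -97.
Result: 320 · (87) + 287 · (-97) = 1.

gcd(320, 287) = 1; s = 87, t = -97 (check: 320·87 + 287·(-97) = 1).


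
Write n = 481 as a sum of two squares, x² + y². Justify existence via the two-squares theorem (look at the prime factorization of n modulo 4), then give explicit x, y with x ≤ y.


Step 1: Factor n = 481 = 13 · 37.
Step 2: Check the mod-4 condition on each prime factor: 13 ≡ 1 (mod 4), exponent 1; 37 ≡ 1 (mod 4), exponent 1.
All primes ≡ 3 (mod 4) appear to even exponent (or don't appear), so by the two-squares theorem n IS expressible as a sum of two squares.
Step 3: Build a representation. Here n = 13 · 37 is a product of primes ≡ 1 (mod 4). Each prime p ≡ 1 (mod 4) is itself a sum of two squares; find a² by testing p − a² for a perfect square:
  13: 13 − 1² = 12, 13 − 2² = 9 = 3² ⇒ 13 = 2² + 3².
  37: 37 − 1² = 36 = 6² ⇒ 37 = 1² + 6².
  Combine using the Brahmagupta–Fibonacci identity (a² + b²)(c² + d²) = (ac − bd)² + (ad + bc)² = (ac + bd)² + (ad − bc)²:
  13 · 37 = 481: from (2² + 3²)(1² + 6²), take (2·1 − 3·6, 2·6 + 3·1) = (2 − 18, 12 + 3) = (-16, 15); dropping signs (only squares matter) gives (16, 15); check 16² + 15² = 256 + 225 = 481 ✓.
Step 4: Order so x ≤ y and verify: 15² + 16² = 225 + 256 = 481 = n. ✓

n = 481 = 15² + 16² (one valid representation with x ≤ y).


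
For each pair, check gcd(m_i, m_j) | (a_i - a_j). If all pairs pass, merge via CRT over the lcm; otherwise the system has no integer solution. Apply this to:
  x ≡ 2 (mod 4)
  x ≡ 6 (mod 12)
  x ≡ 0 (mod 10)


Moduli 4, 12, 10 are not pairwise coprime, so CRT works modulo lcm(m_i) when all pairwise compatibility conditions hold.
Pairwise compatibility: gcd(m_i, m_j) must divide a_i - a_j for every pair.
Merge one congruence at a time:
  Start: x ≡ 2 (mod 4).
  Combine with x ≡ 6 (mod 12): gcd(4, 12) = 4; 6 - 2 = 4, which IS divisible by 4, so compatible.
    Write x = 2 + 4·t and substitute into x ≡ 6 (mod 12): 4·t ≡ 6 − 2 = 4 (mod 12).
    Divide the congruence (and modulus) by g = 4: 1·t ≡ 1 (mod 3).
    So t ≡ 1 (mod 3).
    Then x = 2 + 4·1 = 6, valid modulo lcm(4, 12) = 12: x ≡ 6 (mod 12).
  Combine with x ≡ 0 (mod 10): gcd(12, 10) = 2; 0 - 6 = -6, which IS divisible by 2, so compatible.
    Write x = 6 + 12·t and substitute into x ≡ 0 (mod 10): 12·t ≡ 0 − 6 = -6 (mod 10).
    Divide the congruence (and modulus) by g = 2: 6·t ≡ -3 (mod 5).
    Reduce coefficients mod 5: 1·t ≡ 2 (mod 5).
    So t ≡ 2 (mod 5).
    Then x = 6 + 12·2 = 30, valid modulo lcm(12, 10) = 60: x ≡ 30 (mod 60).
Verify: 30 mod 4 = 2, 30 mod 12 = 6, 30 mod 10 = 0.

x ≡ 30 (mod 60).


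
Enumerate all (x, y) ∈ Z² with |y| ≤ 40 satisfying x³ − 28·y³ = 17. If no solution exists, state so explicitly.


The equation is x³ - 28y³ = 17. For fixed y, x³ = 28·y³ + 17, so a solution requires the RHS to be a perfect cube.
Strategy: iterate y from -40 to 40, compute RHS = 28·y³ + 17, and check whether it is a (positive or negative) perfect cube.
Check small values of y:
  y = 0: RHS = 17 is not a perfect cube.
  y = 1: RHS = 45 is not a perfect cube.
  y = -1: RHS = -11 is not a perfect cube.
  y = 2: RHS = 241 is not a perfect cube.
  y = -2: RHS = -207 is not a perfect cube.
  y = 3: RHS = 773 is not a perfect cube.
  y = -3: RHS = -739 is not a perfect cube.
Continuing the search up to |y| = 40 finds no solutions either.
No (x, y) in the scanned range satisfies the equation.

No integer solutions with |y| ≤ 40.


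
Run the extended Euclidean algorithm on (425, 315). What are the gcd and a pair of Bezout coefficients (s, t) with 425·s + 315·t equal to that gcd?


Euclidean algorithm on (425, 315) — divide until remainder is 0:
  425 = 1 · 315 + 110
  315 = 2 · 110 + 95
  110 = 1 · 95 + 15
  95 = 6 · 15 + 5
  15 = 3 · 5 + 0
gcd(425, 315) = 5.
Track Bezout coefficients alongside the remainders: start with r₀ = 425 = a·1 + b·0 (s = 1, t = 0) and r₁ = 315 = a·0 + b·1 (s = 0, t = 1); each new remainder r_{k+1} = r_{k-1} − q_k·r_k inherits s_{k+1} = s_{k-1} − q_k·s_k, t_{k+1} = t_{k-1} − q_k·t_k, so r_k = a·s_k + b·t_k at every step:
  q = 1: r = 110, s = 1 − 1·0 = 1, t = 0 − 1·1 = -1  (check: 425·1 + 315·(-1) = 110)
  q = 2: r = 95, s = 0 − 2·1 = -2, t = 1 − 2·(-1) = 3  (check: 425·(-2) + 315·3 = 95)
  q = 1: r = 15, s = 1 − 1·(-2) = 3, t = -1 − 1·3 = -4  (check: 425·3 + 315·(-4) = 15)
  q = 6: r = 5, s = -2 − 6·3 = -20, t = 3 − 6·(-4) = 27  (check: 425·(-20) + 315·27 = 5)
The row with r = 5 (the gcd) gives the Bezout coefficients s = -20, t = 27.
Result: 425 · (-20) + 315 · (27) = 5.

gcd(425, 315) = 5; s = -20, t = 27 (check: 425·(-20) + 315·27 = 5).


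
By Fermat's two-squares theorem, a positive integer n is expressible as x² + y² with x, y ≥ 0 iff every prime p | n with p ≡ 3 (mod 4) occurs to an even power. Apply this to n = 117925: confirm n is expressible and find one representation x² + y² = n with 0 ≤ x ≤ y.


Step 1: Factor n = 117925 = 5^2 · 53 · 89.
Step 2: Check the mod-4 condition on each prime factor: 5 ≡ 1 (mod 4), exponent 2; 53 ≡ 1 (mod 4), exponent 1; 89 ≡ 1 (mod 4), exponent 1.
All primes ≡ 3 (mod 4) appear to even exponent (or don't appear), so by the two-squares theorem n IS expressible as a sum of two squares.
Step 3: Build a representation. Group n = k² · m with k = 5 and m = 53 · 89 = 4717 (a product of primes ≡ 1 (mod 4)); a representation of m scales to one of n via (k·x)² + (k·y)² = k²(x² + y²). Each prime p ≡ 1 (mod 4) is itself a sum of two squares; find a² by testing p − a² for a perfect square:
  53: 53 − 1² = 52, 53 − 2² = 49 = 7² ⇒ 53 = 2² + 7².
  89: 89 − 1² = 88, 89 − 2² = 85, 89 − 3² = 80, 89 − 4² = 73, 89 − 5² = 64 = 8² ⇒ 89 = 5² + 8².
  Combine using the Brahmagupta–Fibonacci identity (a² + b²)(c² + d²) = (ac − bd)² + (ad + bc)² = (ac + bd)² + (ad − bc)²:
  53 · 89 = 4717: from (2² + 7²)(5² + 8²), take (2·5 − 7·8, 2·8 + 7·5) = (10 − 56, 16 + 35) = (-46, 51); dropping signs (only squares matter) gives (46, 51); check 46² + 51² = 2116 + 2601 = 4717 ✓.
  Scale by k = 5: (5·46, 5·51) = (230, 255).
Step 4: Order so x ≤ y and verify: 230² + 255² = 52900 + 65025 = 117925 = n. ✓

n = 117925 = 230² + 255² (one valid representation with x ≤ y).


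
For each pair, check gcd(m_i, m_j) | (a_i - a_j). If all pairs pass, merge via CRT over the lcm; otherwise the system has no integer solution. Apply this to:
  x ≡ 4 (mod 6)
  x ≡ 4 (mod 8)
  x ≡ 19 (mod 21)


Moduli 6, 8, 21 are not pairwise coprime, so CRT works modulo lcm(m_i) when all pairwise compatibility conditions hold.
Pairwise compatibility: gcd(m_i, m_j) must divide a_i - a_j for every pair.
Merge one congruence at a time:
  Start: x ≡ 4 (mod 6).
  Combine with x ≡ 4 (mod 8): gcd(6, 8) = 2; 4 - 4 = 0, which IS divisible by 2, so compatible.
    Write x = 4 + 6·t and substitute into x ≡ 4 (mod 8): 6·t ≡ 4 − 4 = 0 (mod 8).
    Divide the congruence (and modulus) by g = 2: 3·t ≡ 0 (mod 4).
    The inverse of 3 mod 4 is 3 (since 3·3 = 9 = 2·4 + 1), so t ≡ 3·0 = 0 ≡ 0 (mod 4).
    Then x = 4 + 6·0 = 4, valid modulo lcm(6, 8) = 24: x ≡ 4 (mod 24).
  Combine with x ≡ 19 (mod 21): gcd(24, 21) = 3; 19 - 4 = 15, which IS divisible by 3, so compatible.
    Write x = 4 + 24·t and substitute into x ≡ 19 (mod 21): 24·t ≡ 19 − 4 = 15 (mod 21).
    Divide the congruence (and modulus) by g = 3: 8·t ≡ 5 (mod 7).
    Reduce coefficients mod 7: 1·t ≡ 5 (mod 7).
    So t ≡ 5 (mod 7).
    Then x = 4 + 24·5 = 124, valid modulo lcm(24, 21) = 168: x ≡ 124 (mod 168).
Verify: 124 mod 6 = 4, 124 mod 8 = 4, 124 mod 21 = 19.

x ≡ 124 (mod 168).


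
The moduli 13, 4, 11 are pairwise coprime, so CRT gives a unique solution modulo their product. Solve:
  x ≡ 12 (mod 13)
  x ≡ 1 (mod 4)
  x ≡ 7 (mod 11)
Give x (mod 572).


Moduli 13, 4, 11 are pairwise coprime; by CRT there is a unique solution modulo M = 13 · 4 · 11 = 572.
Solve pairwise, accumulating the modulus:
  Start with x ≡ 12 (mod 13).
  Combine with x ≡ 1 (mod 4): since gcd(13, 4) = 1, we get a unique residue mod 52.
    Write x = 12 + 13·t and substitute into x ≡ 1 (mod 4): 13·t ≡ 1 − 12 = -11 (mod 4).
    Reduce coefficients mod 4: 1·t ≡ 1 (mod 4).
    So t ≡ 1 (mod 4).
    Then x = 12 + 13·1 = 25, valid modulo lcm(13, 4) = 52: x ≡ 25 (mod 52).
  Combine with x ≡ 7 (mod 11): since gcd(52, 11) = 1, we get a unique residue mod 572.
    Write x = 25 + 52·t and substitute into x ≡ 7 (mod 11): 52·t ≡ 7 − 25 = -18 (mod 11).
    Reduce coefficients mod 11: 8·t ≡ 4 (mod 11).
    The inverse of 8 mod 11 is 7 (since 8·7 = 56 = 5·11 + 1), so t ≡ 7·4 = 28 ≡ 6 (mod 11).
    Then x = 25 + 52·6 = 337, valid modulo lcm(52, 11) = 572: x ≡ 337 (mod 572).
Verify: 337 mod 13 = 12 ✓, 337 mod 4 = 1 ✓, 337 mod 11 = 7 ✓.

x ≡ 337 (mod 572).


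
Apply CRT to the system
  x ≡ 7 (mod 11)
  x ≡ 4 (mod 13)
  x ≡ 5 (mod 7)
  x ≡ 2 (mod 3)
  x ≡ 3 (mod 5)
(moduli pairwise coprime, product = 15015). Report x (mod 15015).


Product of moduli M = 11 · 13 · 7 · 3 · 5 = 15015.
Merge one congruence at a time:
  Start: x ≡ 7 (mod 11).
  Combine with x ≡ 4 (mod 13); new modulus lcm = 143.
    Write x = 7 + 11·t and substitute into x ≡ 4 (mod 13): 11·t ≡ 4 − 7 = -3 (mod 13).
    Reduce coefficients mod 13: 11·t ≡ 10 (mod 13).
    The inverse of 11 mod 13 is 6 (since 11·6 = 66 = 5·13 + 1), so t ≡ 6·10 = 60 ≡ 8 (mod 13).
    Then x = 7 + 11·8 = 95, valid modulo lcm(11, 13) = 143: x ≡ 95 (mod 143).
  Combine with x ≡ 5 (mod 7); new modulus lcm = 1001.
    Write x = 95 + 143·t and substitute into x ≡ 5 (mod 7): 143·t ≡ 5 − 95 = -90 (mod 7).
    Reduce coefficients mod 7: 3·t ≡ 1 (mod 7).
    The inverse of 3 mod 7 is 5 (since 3·5 = 15 = 2·7 + 1), so t ≡ 5·1 = 5 ≡ 5 (mod 7).
    Then x = 95 + 143·5 = 810, valid modulo lcm(143, 7) = 1001: x ≡ 810 (mod 1001).
  Combine with x ≡ 2 (mod 3); new modulus lcm = 3003.
    Write x = 810 + 1001·t and substitute into x ≡ 2 (mod 3): 1001·t ≡ 2 − 810 = -808 (mod 3).
    Reduce coefficients mod 3: 2·t ≡ 2 (mod 3).
    The inverse of 2 mod 3 is 2 (since 2·2 = 4 = 1·3 + 1), so t ≡ 2·2 = 4 ≡ 1 (mod 3).
    Then x = 810 + 1001·1 = 1811, valid modulo lcm(1001, 3) = 3003: x ≡ 1811 (mod 3003).
  Combine with x ≡ 3 (mod 5); new modulus lcm = 15015.
    Write x = 1811 + 3003·t and substitute into x ≡ 3 (mod 5): 3003·t ≡ 3 − 1811 = -1808 (mod 5).
    Reduce coefficients mod 5: 3·t ≡ 2 (mod 5).
    The inverse of 3 mod 5 is 2 (since 3·2 = 6 = 1·5 + 1), so t ≡ 2·2 = 4 ≡ 4 (mod 5).
    Then x = 1811 + 3003·4 = 13823, valid modulo lcm(3003, 5) = 15015: x ≡ 13823 (mod 15015).
Verify against each original: 13823 mod 11 = 7, 13823 mod 13 = 4, 13823 mod 7 = 5, 13823 mod 3 = 2, 13823 mod 5 = 3.

x ≡ 13823 (mod 15015).


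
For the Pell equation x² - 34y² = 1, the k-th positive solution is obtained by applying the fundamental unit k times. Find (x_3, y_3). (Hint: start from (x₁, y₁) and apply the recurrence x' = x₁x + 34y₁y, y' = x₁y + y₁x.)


Step 1: Find the fundamental solution (x₁, y₁) of x² - 34y² = 1.
  Expand √34 as a continued fraction. a₀ = ⌊√34⌋ = 5; iterate m_{k+1} = d_k·a_k − m_k, d_{k+1} = (34 − m_{k+1}²)/d_k, a_{k+1} = ⌊(a₀ + m_{k+1})/d_{k+1}⌋ (starting m₀ = 0, d₀ = 1), with convergents p_k = a_k·p_{k-1} + p_{k-2}, q_k = a_k·q_{k-1} + q_{k-2} (p₋₁ = 1, q₋₁ = 0):
  k = 0: a₀ = 5; p₀/q₀ = 5/1; p₀² − 34·q₀² = 25 − 34 = -9.
  k = 1: m = 5, d = 9, a = ⌊(5 + 5)/9⌋ = 1; p/q = (1·5 + 1)/(1·1 + 0) = 6/1; p² − 34·q² = 36 − 34 = 2.
  k = 2: m = 4, d = 2, a = ⌊(5 + 4)/2⌋ = 4; p/q = (4·6 + 5)/(4·1 + 1) = 29/5; p² − 34·q² = 841 − 850 = -9.
  k = 3: m = 4, d = 9, a = ⌊(5 + 4)/9⌋ = 1; p/q = (1·29 + 6)/(1·5 + 1) = 35/6; p² − 34·q² = 1225 − 1224 = 1.
  The first convergent with p² − 34·q² = 1 gives the fundamental solution (x₁, y₁) = (35, 6).
Step 2: Apply the recurrence (x_{n+1}, y_{n+1}) = (x₁x_n + 34y₁y_n, x₁y_n + y₁x_n) repeatedly.
  From (x_1, y_1) = (35, 6): x_2 = 35·35 + 34·6·6 = 2449; y_2 = 35·6 + 6·35 = 420.
  From (x_2, y_2) = (2449, 420): x_3 = 35·2449 + 34·6·420 = 171395; y_3 = 35·420 + 6·2449 = 29394.
Step 3: Verify x_3² - 34·y_3² = 29376246025 - 29376246024 = 1 (should be 1). ✓

(x_1, y_1) = (35, 6); (x_3, y_3) = (171395, 29394).


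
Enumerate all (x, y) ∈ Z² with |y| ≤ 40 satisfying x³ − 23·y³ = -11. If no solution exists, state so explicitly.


The equation is x³ - 23y³ = -11. For fixed y, x³ = 23·y³ − 11, so a solution requires the RHS to be a perfect cube.
Strategy: iterate y from -40 to 40, compute RHS = 23·y³ − 11, and check whether it is a (positive or negative) perfect cube.
Check small values of y:
  y = 0: RHS = -11 is not a perfect cube.
  y = 1: RHS = 12 is not a perfect cube.
  y = -1: RHS = -34 is not a perfect cube.
  y = 2: RHS = 173 is not a perfect cube.
  y = -2: RHS = -195 is not a perfect cube.
  y = 3: RHS = 610 is not a perfect cube.
  y = -3: RHS = -632 is not a perfect cube.
Continuing the search up to |y| = 40 finds no solutions either.
No (x, y) in the scanned range satisfies the equation.

No integer solutions with |y| ≤ 40.


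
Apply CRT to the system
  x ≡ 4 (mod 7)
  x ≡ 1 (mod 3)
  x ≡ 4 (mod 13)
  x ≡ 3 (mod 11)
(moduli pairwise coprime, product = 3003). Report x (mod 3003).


Product of moduli M = 7 · 3 · 13 · 11 = 3003.
Merge one congruence at a time:
  Start: x ≡ 4 (mod 7).
  Combine with x ≡ 1 (mod 3); new modulus lcm = 21.
    Write x = 4 + 7·t and substitute into x ≡ 1 (mod 3): 7·t ≡ 1 − 4 = -3 (mod 3).
    Reduce coefficients mod 3: 1·t ≡ 0 (mod 3).
    So t ≡ 0 (mod 3).
    Then x = 4 + 7·0 = 4, valid modulo lcm(7, 3) = 21: x ≡ 4 (mod 21).
  Combine with x ≡ 4 (mod 13); new modulus lcm = 273.
    Write x = 4 + 21·t and substitute into x ≡ 4 (mod 13): 21·t ≡ 4 − 4 = 0 (mod 13).
    Reduce coefficients mod 13: 8·t ≡ 0 (mod 13).
    The inverse of 8 mod 13 is 5 (since 8·5 = 40 = 3·13 + 1), so t ≡ 5·0 = 0 ≡ 0 (mod 13).
    Then x = 4 + 21·0 = 4, valid modulo lcm(21, 13) = 273: x ≡ 4 (mod 273).
  Combine with x ≡ 3 (mod 11); new modulus lcm = 3003.
    Write x = 4 + 273·t and substitute into x ≡ 3 (mod 11): 273·t ≡ 3 − 4 = -1 (mod 11).
    Reduce coefficients mod 11: 9·t ≡ 10 (mod 11).
    The inverse of 9 mod 11 is 5 (since 9·5 = 45 = 4·11 + 1), so t ≡ 5·10 = 50 ≡ 6 (mod 11).
    Then x = 4 + 273·6 = 1642, valid modulo lcm(273, 11) = 3003: x ≡ 1642 (mod 3003).
Verify against each original: 1642 mod 7 = 4, 1642 mod 3 = 1, 1642 mod 13 = 4, 1642 mod 11 = 3.

x ≡ 1642 (mod 3003).


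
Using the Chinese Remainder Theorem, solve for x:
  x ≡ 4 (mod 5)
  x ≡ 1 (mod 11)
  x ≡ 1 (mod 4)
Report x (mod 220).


Moduli 5, 11, 4 are pairwise coprime; by CRT there is a unique solution modulo M = 5 · 11 · 4 = 220.
Solve pairwise, accumulating the modulus:
  Start with x ≡ 4 (mod 5).
  Combine with x ≡ 1 (mod 11): since gcd(5, 11) = 1, we get a unique residue mod 55.
    Write x = 4 + 5·t and substitute into x ≡ 1 (mod 11): 5·t ≡ 1 − 4 = -3 (mod 11).
    Reduce coefficients mod 11: 5·t ≡ 8 (mod 11).
    The inverse of 5 mod 11 is 9 (since 5·9 = 45 = 4·11 + 1), so t ≡ 9·8 = 72 ≡ 6 (mod 11).
    Then x = 4 + 5·6 = 34, valid modulo lcm(5, 11) = 55: x ≡ 34 (mod 55).
  Combine with x ≡ 1 (mod 4): since gcd(55, 4) = 1, we get a unique residue mod 220.
    Write x = 34 + 55·t and substitute into x ≡ 1 (mod 4): 55·t ≡ 1 − 34 = -33 (mod 4).
    Reduce coefficients mod 4: 3·t ≡ 3 (mod 4).
    The inverse of 3 mod 4 is 3 (since 3·3 = 9 = 2·4 + 1), so t ≡ 3·3 = 9 ≡ 1 (mod 4).
    Then x = 34 + 55·1 = 89, valid modulo lcm(55, 4) = 220: x ≡ 89 (mod 220).
Verify: 89 mod 5 = 4 ✓, 89 mod 11 = 1 ✓, 89 mod 4 = 1 ✓.

x ≡ 89 (mod 220).


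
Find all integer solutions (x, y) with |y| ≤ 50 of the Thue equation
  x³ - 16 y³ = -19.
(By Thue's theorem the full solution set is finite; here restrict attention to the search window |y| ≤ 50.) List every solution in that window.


The equation is x³ - 16y³ = -19. For fixed y, x³ = 16·y³ − 19, so a solution requires the RHS to be a perfect cube.
Strategy: iterate y from -50 to 50, compute RHS = 16·y³ − 19, and check whether it is a (positive or negative) perfect cube.
Check small values of y:
  y = 0: RHS = -19 is not a perfect cube.
  y = 1: RHS = -3 is not a perfect cube.
  y = -1: RHS = -35 is not a perfect cube.
  y = 2: RHS = 109 is not a perfect cube.
  y = -2: RHS = -147 is not a perfect cube.
  y = 3: RHS = 413 is not a perfect cube.
  y = -3: RHS = -451 is not a perfect cube.
Continuing the search up to |y| = 50 finds no solutions either.
No (x, y) in the scanned range satisfies the equation.

No integer solutions with |y| ≤ 50.


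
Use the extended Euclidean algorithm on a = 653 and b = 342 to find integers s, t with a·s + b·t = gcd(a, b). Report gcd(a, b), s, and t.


Euclidean algorithm on (653, 342) — divide until remainder is 0:
  653 = 1 · 342 + 311
  342 = 1 · 311 + 31
  311 = 10 · 31 + 1
  31 = 31 · 1 + 0
gcd(653, 342) = 1.
Track Bezout coefficients alongside the remainders: start with r₀ = 653 = a·1 + b·0 (s = 1, t = 0) and r₁ = 342 = a·0 + b·1 (s = 0, t = 1); each new remainder r_{k+1} = r_{k-1} − q_k·r_k inherits s_{k+1} = s_{k-1} − q_k·s_k, t_{k+1} = t_{k-1} − q_k·t_k, so r_k = a·s_k + b·t_k at every step:
  q = 1: r = 311, s = 1 − 1·0 = 1, t = 0 − 1·1 = -1  (check: 653·1 + 342·(-1) = 311)
  q = 1: r = 31, s = 0 − 1·1 = -1, t = 1 − 1·(-1) = 2  (check: 653·(-1) + 342·2 = 31)
  q = 10: r = 1, s = 1 − 10·(-1) = 11, t = -1 − 10·2 = -21  (check: 653·11 + 342·(-21) = 1)
The row with r = 1 (the gcd) gives the Bezout coefficients s = 11, t = -21.
Result: 653 · (11) + 342 · (-21) = 1.

gcd(653, 342) = 1; s = 11, t = -21 (check: 653·11 + 342·(-21) = 1).


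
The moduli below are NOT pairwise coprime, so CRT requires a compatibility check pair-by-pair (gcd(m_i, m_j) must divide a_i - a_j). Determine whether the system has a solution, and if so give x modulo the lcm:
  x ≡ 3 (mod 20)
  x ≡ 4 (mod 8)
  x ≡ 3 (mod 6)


Moduli 20, 8, 6 are not pairwise coprime, so CRT works modulo lcm(m_i) when all pairwise compatibility conditions hold.
Pairwise compatibility: gcd(m_i, m_j) must divide a_i - a_j for every pair.
Merge one congruence at a time:
  Start: x ≡ 3 (mod 20).
  Combine with x ≡ 4 (mod 8): gcd(20, 8) = 4, and 4 - 3 = 1 is NOT divisible by 4.
    ⇒ system is inconsistent (no integer solution).

No solution (the system is inconsistent).


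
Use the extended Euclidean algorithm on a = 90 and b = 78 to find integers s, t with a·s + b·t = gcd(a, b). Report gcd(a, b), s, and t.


Euclidean algorithm on (90, 78) — divide until remainder is 0:
  90 = 1 · 78 + 12
  78 = 6 · 12 + 6
  12 = 2 · 6 + 0
gcd(90, 78) = 6.
Track Bezout coefficients alongside the remainders: start with r₀ = 90 = a·1 + b·0 (s = 1, t = 0) and r₁ = 78 = a·0 + b·1 (s = 0, t = 1); each new remainder r_{k+1} = r_{k-1} − q_k·r_k inherits s_{k+1} = s_{k-1} − q_k·s_k, t_{k+1} = t_{k-1} − q_k·t_k, so r_k = a·s_k + b·t_k at every step:
  q = 1: r = 12, s = 1 − 1·0 = 1, t = 0 − 1·1 = -1  (check: 90·1 + 78·(-1) = 12)
  q = 6: r = 6, s = 0 − 6·1 = -6, t = 1 − 6·(-1) = 7  (check: 90·(-6) + 78·7 = 6)
The row with r = 6 (the gcd) gives the Bezout coefficients s = -6, t = 7.
Result: 90 · (-6) + 78 · (7) = 6.

gcd(90, 78) = 6; s = -6, t = 7 (check: 90·(-6) + 78·7 = 6).


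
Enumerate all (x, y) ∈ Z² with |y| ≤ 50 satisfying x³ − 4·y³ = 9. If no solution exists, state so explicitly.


The equation is x³ - 4y³ = 9. For fixed y, x³ = 4·y³ + 9, so a solution requires the RHS to be a perfect cube.
Strategy: iterate y from -50 to 50, compute RHS = 4·y³ + 9, and check whether it is a (positive or negative) perfect cube.
Check small values of y:
  y = 0: RHS = 9 is not a perfect cube.
  y = 1: RHS = 13 is not a perfect cube.
  y = -1: RHS = 5 is not a perfect cube.
  y = 2: RHS = 41 is not a perfect cube.
  y = -2: RHS = -23 is not a perfect cube.
  y = 3: RHS = 117 is not a perfect cube.
  y = -3: RHS = -99 is not a perfect cube.
Continuing the search up to |y| = 50 finds no solutions either.
No (x, y) in the scanned range satisfies the equation.

No integer solutions with |y| ≤ 50.


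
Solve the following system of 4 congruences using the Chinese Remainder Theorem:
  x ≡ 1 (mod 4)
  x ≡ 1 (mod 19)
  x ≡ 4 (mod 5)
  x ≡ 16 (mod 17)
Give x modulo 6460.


Product of moduli M = 4 · 19 · 5 · 17 = 6460.
Merge one congruence at a time:
  Start: x ≡ 1 (mod 4).
  Combine with x ≡ 1 (mod 19); new modulus lcm = 76.
    Write x = 1 + 4·t and substitute into x ≡ 1 (mod 19): 4·t ≡ 1 − 1 = 0 (mod 19).
    The inverse of 4 mod 19 is 5 (since 4·5 = 20 = 1·19 + 1), so t ≡ 5·0 = 0 ≡ 0 (mod 19).
    Then x = 1 + 4·0 = 1, valid modulo lcm(4, 19) = 76: x ≡ 1 (mod 76).
  Combine with x ≡ 4 (mod 5); new modulus lcm = 380.
    Write x = 1 + 76·t and substitute into x ≡ 4 (mod 5): 76·t ≡ 4 − 1 = 3 (mod 5).
    Reduce coefficients mod 5: 1·t ≡ 3 (mod 5).
    So t ≡ 3 (mod 5).
    Then x = 1 + 76·3 = 229, valid modulo lcm(76, 5) = 380: x ≡ 229 (mod 380).
  Combine with x ≡ 16 (mod 17); new modulus lcm = 6460.
    Write x = 229 + 380·t and substitute into x ≡ 16 (mod 17): 380·t ≡ 16 − 229 = -213 (mod 17).
    Reduce coefficients mod 17: 6·t ≡ 8 (mod 17).
    The inverse of 6 mod 17 is 3 (since 6·3 = 18 = 1·17 + 1), so t ≡ 3·8 = 24 ≡ 7 (mod 17).
    Then x = 229 + 380·7 = 2889, valid modulo lcm(380, 17) = 6460: x ≡ 2889 (mod 6460).
Verify against each original: 2889 mod 4 = 1, 2889 mod 19 = 1, 2889 mod 5 = 4, 2889 mod 17 = 16.

x ≡ 2889 (mod 6460).


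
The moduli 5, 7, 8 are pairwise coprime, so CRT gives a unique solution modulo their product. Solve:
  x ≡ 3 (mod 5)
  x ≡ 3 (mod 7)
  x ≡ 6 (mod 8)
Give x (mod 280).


Moduli 5, 7, 8 are pairwise coprime; by CRT there is a unique solution modulo M = 5 · 7 · 8 = 280.
Solve pairwise, accumulating the modulus:
  Start with x ≡ 3 (mod 5).
  Combine with x ≡ 3 (mod 7): since gcd(5, 7) = 1, we get a unique residue mod 35.
    Write x = 3 + 5·t and substitute into x ≡ 3 (mod 7): 5·t ≡ 3 − 3 = 0 (mod 7).
    The inverse of 5 mod 7 is 3 (since 5·3 = 15 = 2·7 + 1), so t ≡ 3·0 = 0 ≡ 0 (mod 7).
    Then x = 3 + 5·0 = 3, valid modulo lcm(5, 7) = 35: x ≡ 3 (mod 35).
  Combine with x ≡ 6 (mod 8): since gcd(35, 8) = 1, we get a unique residue mod 280.
    Write x = 3 + 35·t and substitute into x ≡ 6 (mod 8): 35·t ≡ 6 − 3 = 3 (mod 8).
    Reduce coefficients mod 8: 3·t ≡ 3 (mod 8).
    The inverse of 3 mod 8 is 3 (since 3·3 = 9 = 1·8 + 1), so t ≡ 3·3 = 9 ≡ 1 (mod 8).
    Then x = 3 + 35·1 = 38, valid modulo lcm(35, 8) = 280: x ≡ 38 (mod 280).
Verify: 38 mod 5 = 3 ✓, 38 mod 7 = 3 ✓, 38 mod 8 = 6 ✓.

x ≡ 38 (mod 280).


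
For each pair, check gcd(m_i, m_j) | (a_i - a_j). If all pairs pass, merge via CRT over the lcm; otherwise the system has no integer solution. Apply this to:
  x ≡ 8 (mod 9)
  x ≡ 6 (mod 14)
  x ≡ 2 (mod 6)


Moduli 9, 14, 6 are not pairwise coprime, so CRT works modulo lcm(m_i) when all pairwise compatibility conditions hold.
Pairwise compatibility: gcd(m_i, m_j) must divide a_i - a_j for every pair.
Merge one congruence at a time:
  Start: x ≡ 8 (mod 9).
  Combine with x ≡ 6 (mod 14): gcd(9, 14) = 1; 6 - 8 = -2, which IS divisible by 1, so compatible.
    Write x = 8 + 9·t and substitute into x ≡ 6 (mod 14): 9·t ≡ 6 − 8 = -2 (mod 14).
    Reduce coefficients mod 14: 9·t ≡ 12 (mod 14).
    The inverse of 9 mod 14 is 11 (since 9·11 = 99 = 7·14 + 1), so t ≡ 11·12 = 132 ≡ 6 (mod 14).
    Then x = 8 + 9·6 = 62, valid modulo lcm(9, 14) = 126: x ≡ 62 (mod 126).
  Combine with x ≡ 2 (mod 6): gcd(126, 6) = 6; 2 - 62 = -60, which IS divisible by 6, so compatible.
    Write x = 62 + 126·t and substitute into x ≡ 2 (mod 6): 126·t ≡ 2 − 62 = -60 (mod 6).
    Divide the congruence (and modulus) by g = 6: 21·t ≡ -10 (mod 1).
    Modulo 1 every t works; take t = 0.
    Then x = 62 + 126·0 = 62, valid modulo lcm(126, 6) = 126: x ≡ 62 (mod 126).
Verify: 62 mod 9 = 8, 62 mod 14 = 6, 62 mod 6 = 2.

x ≡ 62 (mod 126).


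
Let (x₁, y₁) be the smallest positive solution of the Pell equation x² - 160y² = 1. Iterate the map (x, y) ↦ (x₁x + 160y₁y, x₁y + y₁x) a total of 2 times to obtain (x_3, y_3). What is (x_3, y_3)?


Step 1: Find the fundamental solution (x₁, y₁) of x² - 160y² = 1.
  Expand √160 as a continued fraction. a₀ = ⌊√160⌋ = 12; iterate m_{k+1} = d_k·a_k − m_k, d_{k+1} = (160 − m_{k+1}²)/d_k, a_{k+1} = ⌊(a₀ + m_{k+1})/d_{k+1}⌋ (starting m₀ = 0, d₀ = 1), with convergents p_k = a_k·p_{k-1} + p_{k-2}, q_k = a_k·q_{k-1} + q_{k-2} (p₋₁ = 1, q₋₁ = 0):
  k = 0: a₀ = 12; p₀/q₀ = 12/1; p₀² − 160·q₀² = 144 − 160 = -16.
  k = 1: m = 12, d = 16, a = ⌊(12 + 12)/16⌋ = 1; p/q = (1·12 + 1)/(1·1 + 0) = 13/1; p² − 160·q² = 169 − 160 = 9.
  k = 2: m = 4, d = 9, a = ⌊(12 + 4)/9⌋ = 1; p/q = (1·13 + 12)/(1·1 + 1) = 25/2; p² − 160·q² = 625 − 640 = -15.
  k = 3: m = 5, d = 15, a = ⌊(12 + 5)/15⌋ = 1; p/q = (1·25 + 13)/(1·2 + 1) = 38/3; p² − 160·q² = 1444 − 1440 = 4.
  k = 4: m = 10, d = 4, a = ⌊(12 + 10)/4⌋ = 5; p/q = (5·38 + 25)/(5·3 + 2) = 215/17; p² − 160·q² = 46225 − 46240 = -15.
  k = 5: m = 10, d = 15, a = ⌊(12 + 10)/15⌋ = 1; p/q = (1·215 + 38)/(1·17 + 3) = 253/20; p² − 160·q² = 64009 − 64000 = 9.
  k = 6: m = 5, d = 9, a = ⌊(12 + 5)/9⌋ = 1; p/q = (1·253 + 215)/(1·20 + 17) = 468/37; p² − 160·q² = 219024 − 219040 = -16.
  k = 7: m = 4, d = 16, a = ⌊(12 + 4)/16⌋ = 1; p/q = (1·468 + 253)/(1·37 + 20) = 721/57; p² − 160·q² = 519841 − 519840 = 1.
  The first convergent with p² − 160·q² = 1 gives the fundamental solution (x₁, y₁) = (721, 57).
Step 2: Apply the recurrence (x_{n+1}, y_{n+1}) = (x₁x_n + 160y₁y_n, x₁y_n + y₁x_n) repeatedly.
  From (x_1, y_1) = (721, 57): x_2 = 721·721 + 160·57·57 = 1039681; y_2 = 721·57 + 57·721 = 82194.
  From (x_2, y_2) = (1039681, 82194): x_3 = 721·1039681 + 160·57·82194 = 1499219281; y_3 = 721·82194 + 57·1039681 = 118523691.
Step 3: Verify x_3² - 160·y_3² = 2247658452522156961 - 2247658452522156960 = 1 (should be 1). ✓

(x_1, y_1) = (721, 57); (x_3, y_3) = (1499219281, 118523691).


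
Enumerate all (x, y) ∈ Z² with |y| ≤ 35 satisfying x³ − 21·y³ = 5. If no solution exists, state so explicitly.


The equation is x³ - 21y³ = 5. For fixed y, x³ = 21·y³ + 5, so a solution requires the RHS to be a perfect cube.
Strategy: iterate y from -35 to 35, compute RHS = 21·y³ + 5, and check whether it is a (positive or negative) perfect cube.
Check small values of y:
  y = 0: RHS = 5 is not a perfect cube.
  y = 1: RHS = 26 is not a perfect cube.
  y = -1: RHS = -16 is not a perfect cube.
  y = 2: RHS = 173 is not a perfect cube.
  y = -2: RHS = -163 is not a perfect cube.
  y = 3: RHS = 572 is not a perfect cube.
  y = -3: RHS = -562 is not a perfect cube.
Continuing the search up to |y| = 35 finds no solutions either.
No (x, y) in the scanned range satisfies the equation.

No integer solutions with |y| ≤ 35.


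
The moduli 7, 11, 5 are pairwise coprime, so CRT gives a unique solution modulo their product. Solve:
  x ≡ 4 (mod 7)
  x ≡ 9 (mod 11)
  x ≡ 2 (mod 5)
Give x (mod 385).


Moduli 7, 11, 5 are pairwise coprime; by CRT there is a unique solution modulo M = 7 · 11 · 5 = 385.
Solve pairwise, accumulating the modulus:
  Start with x ≡ 4 (mod 7).
  Combine with x ≡ 9 (mod 11): since gcd(7, 11) = 1, we get a unique residue mod 77.
    Write x = 4 + 7·t and substitute into x ≡ 9 (mod 11): 7·t ≡ 9 − 4 = 5 (mod 11).
    The inverse of 7 mod 11 is 8 (since 7·8 = 56 = 5·11 + 1), so t ≡ 8·5 = 40 ≡ 7 (mod 11).
    Then x = 4 + 7·7 = 53, valid modulo lcm(7, 11) = 77: x ≡ 53 (mod 77).
  Combine with x ≡ 2 (mod 5): since gcd(77, 5) = 1, we get a unique residue mod 385.
    Write x = 53 + 77·t and substitute into x ≡ 2 (mod 5): 77·t ≡ 2 − 53 = -51 (mod 5).
    Reduce coefficients mod 5: 2·t ≡ 4 (mod 5).
    The inverse of 2 mod 5 is 3 (since 2·3 = 6 = 1·5 + 1), so t ≡ 3·4 = 12 ≡ 2 (mod 5).
    Then x = 53 + 77·2 = 207, valid modulo lcm(77, 5) = 385: x ≡ 207 (mod 385).
Verify: 207 mod 7 = 4 ✓, 207 mod 11 = 9 ✓, 207 mod 5 = 2 ✓.

x ≡ 207 (mod 385).
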